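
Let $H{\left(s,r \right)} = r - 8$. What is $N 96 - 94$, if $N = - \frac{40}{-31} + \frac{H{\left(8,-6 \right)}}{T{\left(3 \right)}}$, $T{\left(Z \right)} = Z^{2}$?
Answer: $- \frac{11110}{93} \approx -119.46$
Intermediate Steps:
$H{\left(s,r \right)} = -8 + r$
$N = - \frac{74}{279}$ ($N = - \frac{40}{-31} + \frac{-8 - 6}{3^{2}} = \left(-40\right) \left(- \frac{1}{31}\right) - \frac{14}{9} = \frac{40}{31} - \frac{14}{9} = - \frac{74}{279} \approx -0.26523$)
$N 96 - 94 = \left(- \frac{74}{279}\right) 96 - 94 = - \frac{2368}{93} - 94 = - \frac{11110}{93}$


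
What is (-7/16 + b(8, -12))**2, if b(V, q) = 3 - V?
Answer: 7569/256 ≈ 29.566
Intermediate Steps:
(-7/16 + b(8, -12))**2 = (-7/16 + (3 - 1*8))**2 = (-7*1/16 + (3 - 8))**2 = (-7/16 - 5)**2 = (-87/16)**2 = 7569/256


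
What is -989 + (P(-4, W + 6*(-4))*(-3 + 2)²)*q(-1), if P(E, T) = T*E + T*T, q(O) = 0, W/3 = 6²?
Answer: -989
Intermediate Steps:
W = 108 (W = 3*6² = 3*36 = 108)
P(E, T) = T² + E*T (P(E, T) = E*T + T² = T² + E*T)
-989 + (P(-4, W + 6*(-4))*(-3 + 2)²)*q(-1) = -989 + (((108 + 6*(-4))*(-4 + (108 + 6*(-4))))*(-3 + 2)²)*0 = -989 + (((108 - 24)*(-4 + (108 - 24)))*(-1)²)*0 = -989 + ((84*(-4 + 84))*1)*0 = -989 + ((84*80)*1)*0 = -989 + (6720*1)*0 = -989 + 6720*0 = -989 + 0 = -989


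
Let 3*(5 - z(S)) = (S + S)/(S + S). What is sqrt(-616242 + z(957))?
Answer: 2*I*sqrt(1386534)/3 ≈ 785.01*I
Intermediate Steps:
z(S) = 14/3 (z(S) = 5 - (S + S)/(3*(S + S)) = 5 - 2*S/(3*(2*S)) = 5 - 2*S*1/(2*S)/3 = 5 - 1/3*1 = 5 - 1/3 = 14/3)
sqrt(-616242 + z(957)) = sqrt(-616242 + 14/3) = sqrt(-1848712/3) = 2*I*sqrt(1386534)/3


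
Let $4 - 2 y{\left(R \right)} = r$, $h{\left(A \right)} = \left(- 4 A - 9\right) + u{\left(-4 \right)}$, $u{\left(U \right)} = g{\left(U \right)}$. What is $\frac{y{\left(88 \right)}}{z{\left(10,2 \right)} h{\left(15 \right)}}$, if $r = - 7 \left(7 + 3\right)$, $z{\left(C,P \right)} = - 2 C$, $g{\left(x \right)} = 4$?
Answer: $\frac{37}{1300} \approx 0.028462$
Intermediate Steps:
$u{\left(U \right)} = 4$
$h{\left(A \right)} = -5 - 4 A$ ($h{\left(A \right)} = \left(- 4 A - 9\right) + 4 = \left(-9 - 4 A\right) + 4 = -5 - 4 A$)
$r = -70$ ($r = \left(-7\right) 10 = -70$)
$y{\left(R \right)} = 37$ ($y{\left(R \right)} = 2 - -35 = 2 + 35 = 37$)
$\frac{y{\left(88 \right)}}{z{\left(10,2 \right)} h{\left(15 \right)}} = \frac{37}{\left(-2\right) 10 \left(-5 - 60\right)} = \frac{37}{\left(-20\right) \left(-5 - 60\right)} = \frac{37}{\left(-20\right) \left(-65\right)} = \frac{37}{1300}$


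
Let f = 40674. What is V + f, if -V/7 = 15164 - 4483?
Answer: -34093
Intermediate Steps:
V = -74767 (V = -7*(15164 - 4483) = -7*10681 = -74767)
V + f = -74767 + 40674 = -34093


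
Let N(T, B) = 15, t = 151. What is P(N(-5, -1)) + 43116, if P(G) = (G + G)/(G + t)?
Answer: 3578643/83 ≈ 43116.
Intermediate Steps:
P(G) = 2*G/(151 + G) (P(G) = (G + G)/(G + 151) = (2*G)/(151 + G) = 2*G/(151 + G))
P(N(-5, -1)) + 43116 = 2*15/(151 + 15) + 43116 = 2*15/166 + 43116 = 2*15*(1/166) + 43116 = 15/83 + 43116 = 3578643/83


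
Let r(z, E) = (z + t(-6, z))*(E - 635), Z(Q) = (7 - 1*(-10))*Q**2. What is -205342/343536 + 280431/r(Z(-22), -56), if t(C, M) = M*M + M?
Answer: -4415657872646/7387296478815 ≈ -0.59774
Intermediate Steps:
Z(Q) = 17*Q**2 (Z(Q) = (7 + 10)*Q**2 = 17*Q**2)
t(C, M) = M + M**2 (t(C, M) = M**2 + M = M + M**2)
r(z, E) = (-635 + E)*(z + z*(1 + z)) (r(z, E) = (z + z*(1 + z))*(E - 635) = (z + z*(1 + z))*(-635 + E) = (-635 + E)*(z + z*(1 + z)))
-205342/343536 + 280431/r(Z(-22), -56) = -205342/343536 + 280431/(((17*(-22)**2)*(-1270 - 56 - 10795*(-22)**2 - 56*(1 + 17*(-22)**2)))) = -205342*1/343536 + 280431/(((17*484)*(-1270 - 56 - 10795*484 - 56*(1 + 17*484)))) = -102671/171768 + 280431/((8228*(-1270 - 56 - 635*8228 - 56*(1 + 8228)))) = -102671/171768 + 280431/((8228*(-1270 - 56 - 5224780 - 56*8229))) = -102671/171768 + 280431/((8228*(-1270 - 56 - 5224780 - 460824))) = -102671/171768 + 280431/((8228*(-5686930))) = -102671/171768 + 280431/(-46792060040) = -102671/171768 + 280431*(-1/46792060040) = -102671/171768 - 280431/46792060040 = -4415657872646/7387296478815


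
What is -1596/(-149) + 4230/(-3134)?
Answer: 2185797/233483 ≈ 9.3617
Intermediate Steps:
-1596/(-149) + 4230/(-3134) = -1596*(-1/149) + 4230*(-1/3134) = 1596/149 - 2115/1567 = 2185797/233483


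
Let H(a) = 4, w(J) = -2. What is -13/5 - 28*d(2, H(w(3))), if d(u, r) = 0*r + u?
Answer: -293/5 ≈ -58.600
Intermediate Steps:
d(u, r) = u (d(u, r) = 0 + u = u)
-13/5 - 28*d(2, H(w(3))) = -13/5 - 28*2 = -13*⅕ - 56 = -13/5 - 56 = -293/5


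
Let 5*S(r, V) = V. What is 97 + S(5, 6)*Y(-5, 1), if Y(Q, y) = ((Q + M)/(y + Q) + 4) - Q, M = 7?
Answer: 536/5 ≈ 107.20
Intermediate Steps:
S(r, V) = V/5
Y(Q, y) = 4 - Q + (7 + Q)/(Q + y) (Y(Q, y) = ((Q + 7)/(y + Q) + 4) - Q = ((7 + Q)/(Q + y) + 4) - Q = (4 + (7 + Q)/(Q + y)) - Q = 4 - Q + (7 + Q)/(Q + y))
97 + S(5, 6)*Y(-5, 1) = 97 + ((⅕)*6)*((7 - 1*(-5)² + 4*1 + 5*(-5) - 1*(-5)*1)/(-5 + 1)) = 97 + 6*((7 - 1*25 + 4 - 25 + 5)/(-4))/5 = 97 + 6*(-(7 - 25 + 4 - 25 + 5)/4)/5 = 97 + 6*(-¼*(-34))/5 = 97 + (6/5)*(17/2) = 97 + 51/5 = 536/5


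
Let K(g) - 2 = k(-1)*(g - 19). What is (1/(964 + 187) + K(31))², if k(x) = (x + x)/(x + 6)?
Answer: 259499881/33120025 ≈ 7.8351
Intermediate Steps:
k(x) = 2*x/(6 + x) (k(x) = (2*x)/(6 + x) = 2*x/(6 + x))
K(g) = 48/5 - 2*g/5 (K(g) = 2 + (2*(-1)/(6 - 1))*(g - 19) = 2 + (2*(-1)/5)*(-19 + g) = 2 + (2*(-1)*(⅕))*(-19 + g) = 2 - 2*(-19 + g)/5 = 2 + (38/5 - 2*g/5) = 48/5 - 2*g/5)
(1/(964 + 187) + K(31))² = (1/(964 + 187) + (48/5 - ⅖*31))² = (1/1151 + (48/5 - 62/5))² = (1/1151 - 14/5)² = (-16109/5755)² = 259499881/33120025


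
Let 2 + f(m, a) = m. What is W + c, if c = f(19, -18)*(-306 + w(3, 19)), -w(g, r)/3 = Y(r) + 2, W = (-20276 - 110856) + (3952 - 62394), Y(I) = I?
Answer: -195847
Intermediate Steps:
W = -189574 (W = -131132 - 58442 = -189574)
f(m, a) = -2 + m
w(g, r) = -6 - 3*r (w(g, r) = -3*(r + 2) = -3*(2 + r) = -6 - 3*r)
c = -6273 (c = (-2 + 19)*(-306 + (-6 - 3*19)) = 17*(-306 + (-6 - 57)) = 17*(-306 - 63) = 17*(-369) = -6273)
W + c = -189574 - 6273 = -195847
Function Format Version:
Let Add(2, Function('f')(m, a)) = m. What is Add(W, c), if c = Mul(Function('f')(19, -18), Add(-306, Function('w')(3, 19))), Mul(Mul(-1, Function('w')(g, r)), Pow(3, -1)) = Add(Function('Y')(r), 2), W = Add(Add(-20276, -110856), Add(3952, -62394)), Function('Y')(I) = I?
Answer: -195847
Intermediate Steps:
W = -189574 (W = Add(-131132, -58442) = -189574)
Function('f')(m, a) = Add(-2, m)
Function('w')(g, r) = Add(-6, Mul(-3, r)) (Function('w')(g, r) = Mul(-3, Add(r, 2)) = Mul(-3, Add(2, r)) = Add(-6, Mul(-3, r)))
c = -6273 (c = Mul(Add(-2, 19), Add(-306, Add(-6, Mul(-3, 19)))) = Mul(17, Add(-306, Add(-6, -57))) = Mul(17, Add(-306, -63)) = Mul(17, -369) = -6273)
Add(W, c) = Add(-189574, -6273) = -195847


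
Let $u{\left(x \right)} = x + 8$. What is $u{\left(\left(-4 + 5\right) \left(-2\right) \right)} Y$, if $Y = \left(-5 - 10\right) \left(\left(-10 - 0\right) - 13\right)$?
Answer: $2070$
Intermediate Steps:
$u{\left(x \right)} = 8 + x$
$Y = 345$ ($Y = - 15 \left(\left(-10 + 0\right) - 13\right) = - 15 \left(-10 - 13\right) = \left(-15\right) \left(-23\right) = 345$)
$u{\left(\left(-4 + 5\right) \left(-2\right) \right)} Y = \left(8 + \left(-4 + 5\right) \left(-2\right)\right) 345 = \left(8 + 1 \left(-2\right)\right) 345 = \left(8 - 2\right) 345 = 6 \cdot 345 = 2070$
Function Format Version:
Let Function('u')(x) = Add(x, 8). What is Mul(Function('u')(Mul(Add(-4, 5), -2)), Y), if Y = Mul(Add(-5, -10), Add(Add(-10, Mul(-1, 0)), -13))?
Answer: 2070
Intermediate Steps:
Function('u')(x) = Add(8, x)
Y = 345 (Y = Mul(-15, Add(Add(-10, 0), -13)) = Mul(-15, Add(-10, -13)) = Mul(-15, -23) = 345)
Mul(Function('u')(Mul(Add(-4, 5), -2)), Y) = Mul(Add(8, Mul(Add(-4, 5), -2)), 345) = Mul(Add(8, Mul(1, -2)), 345) = Mul(Add(8, -2), 345) = Mul(6, 345) = 2070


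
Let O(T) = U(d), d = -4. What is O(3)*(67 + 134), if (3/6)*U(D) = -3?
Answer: -1206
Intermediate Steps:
U(D) = -6 (U(D) = 2*(-3) = -6)
O(T) = -6
O(3)*(67 + 134) = -6*(67 + 134) = -6*201 = -1206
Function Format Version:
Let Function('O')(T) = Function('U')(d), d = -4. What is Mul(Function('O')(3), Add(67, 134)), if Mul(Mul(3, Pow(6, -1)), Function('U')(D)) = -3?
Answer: -1206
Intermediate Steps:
Function('U')(D) = -6 (Function('U')(D) = Mul(2, -3) = -6)
Function('O')(T) = -6
Mul(Function('O')(3), Add(67, 134)) = Mul(-6, Add(67, 134)) = Mul(-6, 201) = -1206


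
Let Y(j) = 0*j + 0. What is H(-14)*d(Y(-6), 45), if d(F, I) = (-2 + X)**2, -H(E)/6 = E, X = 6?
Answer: 1344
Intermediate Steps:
H(E) = -6*E
Y(j) = 0 (Y(j) = 0 + 0 = 0)
d(F, I) = 16 (d(F, I) = (-2 + 6)**2 = 4**2 = 16)
H(-14)*d(Y(-6), 45) = -6*(-14)*16 = 84*16 = 1344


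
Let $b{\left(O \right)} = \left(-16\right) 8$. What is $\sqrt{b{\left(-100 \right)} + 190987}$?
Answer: $\sqrt{190859} \approx 436.87$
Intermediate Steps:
$b{\left(O \right)} = -128$
$\sqrt{b{\left(-100 \right)} + 190987} = \sqrt{-128 + 190987} = \sqrt{190859}$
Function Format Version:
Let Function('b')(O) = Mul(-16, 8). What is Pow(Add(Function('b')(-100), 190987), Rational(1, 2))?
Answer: Pow(190859, Rational(1, 2)) ≈ 436.87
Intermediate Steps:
Function('b')(O) = -128
Pow(Add(Function('b')(-100), 190987), Rational(1, 2)) = Pow(Add(-128, 190987), Rational(1, 2)) = Pow(190859, Rational(1, 2))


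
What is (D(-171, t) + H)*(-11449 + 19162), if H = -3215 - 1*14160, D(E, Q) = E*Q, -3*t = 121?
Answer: -80816814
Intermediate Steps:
t = -121/3 (t = -⅓*121 = -121/3 ≈ -40.333)
H = -17375 (H = -3215 - 14160 = -17375)
(D(-171, t) + H)*(-11449 + 19162) = (-171*(-121/3) - 17375)*(-11449 + 19162) = (6897 - 17375)*7713 = -10478*7713 = -80816814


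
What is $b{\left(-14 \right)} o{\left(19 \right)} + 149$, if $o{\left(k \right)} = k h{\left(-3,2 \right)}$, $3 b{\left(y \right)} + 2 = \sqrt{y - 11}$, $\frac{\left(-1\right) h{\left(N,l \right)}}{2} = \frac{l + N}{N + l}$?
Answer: $\frac{523}{3} - \frac{190 i}{3} \approx 174.33 - 63.333 i$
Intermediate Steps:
$h{\left(N,l \right)} = -2$ ($h{\left(N,l \right)} = - 2 \frac{l + N}{N + l} = - 2 \frac{N + l}{N + l} = \left(-2\right) 1 = -2$)
$b{\left(y \right)} = - \frac{2}{3} + \frac{\sqrt{-11 + y}}{3}$ ($b{\left(y \right)} = - \frac{2}{3} + \frac{\sqrt{y - 11}}{3} = - \frac{2}{3} + \frac{\sqrt{-11 + y}}{3}$)
$o{\left(k \right)} = - 2 k$ ($o{\left(k \right)} = k \left(-2\right) = - 2 k$)
$b{\left(-14 \right)} o{\left(19 \right)} + 149 = \left(- \frac{2}{3} + \frac{\sqrt{-11 - 14}}{3}\right) \left(\left(-2\right) 19\right) + 149 = \left(- \frac{2}{3} + \frac{\sqrt{-25}}{3}\right) \left(-38\right) + 149 = \left(- \frac{2}{3} + \frac{5 i}{3}\right) \left(-38\right) + 149 = \left(\frac{76}{3} - \frac{190 i}{3}\right) + 149 = \frac{523}{3} - \frac{190 i}{3}$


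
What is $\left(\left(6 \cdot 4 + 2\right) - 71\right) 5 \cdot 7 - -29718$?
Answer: $28143$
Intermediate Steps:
$\left(\left(6 \cdot 4 + 2\right) - 71\right) 5 \cdot 7 - -29718 = \left(\left(24 + 2\right) - 71\right) 35 + 29718 = \left(26 - 71\right) 35 + 29718 = \left(-45\right) 35 + 29718 = -1575 + 29718 = 28143$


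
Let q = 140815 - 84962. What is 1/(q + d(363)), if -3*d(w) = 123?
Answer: 1/55812 ≈ 1.7917e-5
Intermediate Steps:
d(w) = -41 (d(w) = -⅓*123 = -41)
q = 55853
1/(q + d(363)) = 1/(55853 - 41) = 1/55812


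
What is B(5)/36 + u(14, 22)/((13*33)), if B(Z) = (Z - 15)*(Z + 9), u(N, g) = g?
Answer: -449/117 ≈ -3.8376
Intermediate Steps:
B(Z) = (-15 + Z)*(9 + Z)
B(5)/36 + u(14, 22)/((13*33)) = (-135 + 5**2 - 6*5)/36 + 22/((13*33)) = (-135 + 25 - 30)*(1/36) + 22/429 = -140*1/36 + 22*(1/429) = -35/9 + 2/39 = -449/117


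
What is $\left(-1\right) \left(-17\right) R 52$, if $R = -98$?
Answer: $-86632$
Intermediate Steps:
$\left(-1\right) \left(-17\right) R 52 = \left(-1\right) \left(-17\right) \left(-98\right) 52 = 17 \left(-98\right) 52 = \left(-1666\right) 52 = -86632$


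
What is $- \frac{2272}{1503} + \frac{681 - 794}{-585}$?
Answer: $- \frac{128809}{97695} \approx -1.3185$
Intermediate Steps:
$- \frac{2272}{1503} + \frac{681 - 794}{-585} = \left(-2272\right) \frac{1}{1503} - - \frac{113}{585} = - \frac{2272}{1503} + \frac{113}{585} = - \frac{128809}{97695}$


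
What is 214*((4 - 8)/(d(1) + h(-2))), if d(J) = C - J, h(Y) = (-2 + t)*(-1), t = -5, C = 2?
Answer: -107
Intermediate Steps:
h(Y) = 7 (h(Y) = (-2 - 5)*(-1) = -7*(-1) = 7)
d(J) = 2 - J
214*((4 - 8)/(d(1) + h(-2))) = 214*((4 - 8)/((2 - 1*1) + 7)) = 214*(-4/((2 - 1) + 7)) = 214*(-4/(1 + 7)) = 214*(-4/8) = 214*(-4*⅛) = 214*(-½) = -107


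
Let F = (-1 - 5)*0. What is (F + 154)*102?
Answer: 15708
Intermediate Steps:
F = 0 (F = -6*0 = 0)
(F + 154)*102 = (0 + 154)*102 = 154*102 = 15708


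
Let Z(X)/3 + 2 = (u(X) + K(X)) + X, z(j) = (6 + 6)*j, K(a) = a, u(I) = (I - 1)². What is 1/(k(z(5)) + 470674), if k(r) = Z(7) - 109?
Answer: 1/470709 ≈ 2.1245e-6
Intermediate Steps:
u(I) = (-1 + I)²
z(j) = 12*j
Z(X) = -6 + 3*(-1 + X)² + 6*X (Z(X) = -6 + 3*(((-1 + X)² + X) + X) = -6 + 3*((X + (-1 + X)²) + X) = -6 + 3*((-1 + X)² + 2*X) = -6 + (3*(-1 + X)² + 6*X) = -6 + 3*(-1 + X)² + 6*X)
k(r) = 35 (k(r) = (-3 + 3*7²) - 109 = (-3 + 3*49) - 109 = (-3 + 147) - 109 = 144 - 109 = 35)
1/(k(z(5)) + 470674) = 1/(35 + 470674) = 1/470709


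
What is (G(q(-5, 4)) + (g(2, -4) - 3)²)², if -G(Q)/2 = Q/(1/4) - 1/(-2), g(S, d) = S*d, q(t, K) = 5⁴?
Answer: 23814400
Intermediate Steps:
q(t, K) = 625
G(Q) = -1 - 8*Q (G(Q) = -2*(Q/(1/4) - 1/(-2)) = -2*(Q/(¼) - 1*(-½)) = -2*(Q*4 + ½) = -2*(4*Q + ½) = -2*(½ + 4*Q) = -1 - 8*Q)
(G(q(-5, 4)) + (g(2, -4) - 3)²)² = ((-1 - 8*625) + (2*(-4) - 3)²)² = ((-1 - 5000) + (-8 - 3)²)² = (-5001 + (-11)²)² = (-5001 + 121)² = (-4880)² = 23814400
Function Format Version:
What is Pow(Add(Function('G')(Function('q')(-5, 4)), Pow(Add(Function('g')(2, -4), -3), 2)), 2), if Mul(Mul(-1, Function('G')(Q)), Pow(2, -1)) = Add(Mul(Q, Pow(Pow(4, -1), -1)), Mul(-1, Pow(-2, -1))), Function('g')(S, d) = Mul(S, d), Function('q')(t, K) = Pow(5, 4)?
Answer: 23814400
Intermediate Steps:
Function('q')(t, K) = 625
Function('G')(Q) = Add(-1, Mul(-8, Q)) (Function('G')(Q) = Mul(-2, Add(Mul(Q, Pow(Pow(4, -1), -1)), Mul(-1, Pow(-2, -1)))) = Mul(-2, Add(Mul(Q, Pow(Rational(1, 4), -1)), Mul(-1, Rational(-1, 2)))) = Mul(-2, Add(Mul(Q, 4), Rational(1, 2))) = Mul(-2, Add(Mul(4, Q), Rational(1, 2))) = Mul(-2, Add(Rational(1, 2), Mul(4, Q))) = Add(-1, Mul(-8, Q)))
Pow(Add(Function('G')(Function('q')(-5, 4)), Pow(Add(Function('g')(2, -4), -3), 2)), 2) = Pow(Add(Add(-1, Mul(-8, 625)), Pow(Add(Mul(2, -4), -3), 2)), 2) = Pow(Add(Add(-1, -5000), Pow(Add(-8, -3), 2)), 2) = Pow(Add(-5001, Pow(-11, 2)), 2) = Pow(Add(-5001, 121), 2) = Pow(-4880, 2) = 23814400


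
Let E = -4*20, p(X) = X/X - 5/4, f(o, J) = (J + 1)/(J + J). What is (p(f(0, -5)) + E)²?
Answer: 103041/16 ≈ 6440.1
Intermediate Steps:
f(o, J) = (1 + J)/(2*J) (f(o, J) = (1 + J)/((2*J)) = (1 + J)*(1/(2*J)) = (1 + J)/(2*J))
p(X) = -¼ (p(X) = 1 - 5*¼ = 1 - 5/4 = -¼)
E = -80
(p(f(0, -5)) + E)² = (-¼ - 80)² = (-321/4)² = 103041/16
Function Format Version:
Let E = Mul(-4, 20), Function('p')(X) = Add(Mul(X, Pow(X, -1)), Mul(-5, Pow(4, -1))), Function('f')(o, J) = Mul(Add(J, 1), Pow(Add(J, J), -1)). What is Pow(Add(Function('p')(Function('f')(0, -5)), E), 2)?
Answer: Rational(103041, 16) ≈ 6440.1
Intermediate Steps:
Function('f')(o, J) = Mul(Rational(1, 2), Pow(J, -1), Add(1, J)) (Function('f')(o, J) = Mul(Add(1, J), Pow(Mul(2, J), -1)) = Mul(Add(1, J), Mul(Rational(1, 2), Pow(J, -1))) = Mul(Rational(1, 2), Pow(J, -1), Add(1, J)))
Function('p')(X) = Rational(-1, 4) (Function('p')(X) = Add(1, Mul(-5, Rational(1, 4))) = Add(1, Rational(-5, 4)) = Rational(-1, 4))
E = -80
Pow(Add(Function('p')(Function('f')(0, -5)), E), 2) = Pow(Add(Rational(-1, 4), -80), 2) = Pow(Rational(-321, 4), 2) = Rational(103041, 16)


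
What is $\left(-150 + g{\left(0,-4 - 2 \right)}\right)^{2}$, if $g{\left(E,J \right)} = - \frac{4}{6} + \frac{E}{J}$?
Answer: $\frac{204304}{9} \approx 22700.0$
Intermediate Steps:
$g{\left(E,J \right)} = - \frac{2}{3} + \frac{E}{J}$ ($g{\left(E,J \right)} = \left(-4\right) \frac{1}{6} + \frac{E}{J} = - \frac{2}{3} + \frac{E}{J}$)
$\left(-150 + g{\left(0,-4 - 2 \right)}\right)^{2} = \left(-150 - \left(\frac{2}{3} + \frac{0}{-4 - 2}\right)\right)^{2} = \left(-150 - \left(\frac{2}{3} + \frac{0}{-6}\right)\right)^{2} = \left(-150 + \left(- \frac{2}{3} + 0 \left(- \frac{1}{6}\right)\right)\right)^{2} = \left(-150 + \left(- \frac{2}{3} + 0\right)\right)^{2} = \left(-150 - \frac{2}{3}\right)^{2} = \left(- \frac{452}{3}\right)^{2} = \frac{204304}{9}$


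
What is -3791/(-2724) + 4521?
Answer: 12318995/2724 ≈ 4522.4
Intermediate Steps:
-3791/(-2724) + 4521 = -3791*(-1/2724) + 4521 = 3791/2724 + 4521 = 12318995/2724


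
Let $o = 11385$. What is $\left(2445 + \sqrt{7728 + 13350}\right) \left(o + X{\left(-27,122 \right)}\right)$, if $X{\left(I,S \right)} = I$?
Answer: $27770310 + 34074 \sqrt{2342} \approx 2.9419 \cdot 10^{7}$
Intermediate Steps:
$\left(2445 + \sqrt{7728 + 13350}\right) \left(o + X{\left(-27,122 \right)}\right) = \left(2445 + \sqrt{7728 + 13350}\right) \left(11385 - 27\right) = \left(2445 + \sqrt{21078}\right) 11358 = \left(2445 + 3 \sqrt{2342}\right) 11358 = 27770310 + 34074 \sqrt{2342}$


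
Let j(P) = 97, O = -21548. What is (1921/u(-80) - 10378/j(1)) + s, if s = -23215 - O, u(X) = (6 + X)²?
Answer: -942107315/531172 ≈ -1773.6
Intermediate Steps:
s = -1667 (s = -23215 - 1*(-21548) = -23215 + 21548 = -1667)
(1921/u(-80) - 10378/j(1)) + s = (1921/((6 - 80)²) - 10378/97) - 1667 = (1921/((-74)²) - 10378*1/97) - 1667 = (1921/5476 - 10378/97) - 1667 = -56643591/531172 - 1667 = -942107315/531172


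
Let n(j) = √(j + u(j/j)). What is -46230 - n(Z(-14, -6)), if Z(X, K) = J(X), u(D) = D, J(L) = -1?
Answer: -46230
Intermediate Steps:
Z(X, K) = -1
n(j) = √(1 + j) (n(j) = √(j + j/j) = √(j + 1) = √(1 + j))
-46230 - n(Z(-14, -6)) = -46230 - √(1 - 1) = -46230 - √0 = -46230 - 1*0 = -46230 + 0 = -46230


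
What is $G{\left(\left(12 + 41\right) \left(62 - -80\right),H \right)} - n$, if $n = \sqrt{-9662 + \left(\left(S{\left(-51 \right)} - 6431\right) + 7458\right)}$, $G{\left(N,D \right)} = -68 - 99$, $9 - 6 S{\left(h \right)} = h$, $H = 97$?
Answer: $-167 - 5 i \sqrt{345} \approx -167.0 - 92.871 i$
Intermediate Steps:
$S{\left(h \right)} = \frac{3}{2} - \frac{h}{6}$
$G{\left(N,D \right)} = -167$
$n = 5 i \sqrt{345}$ ($n = \sqrt{-9662 + \left(\left(\left(\frac{3}{2} - - \frac{17}{2}\right) - 6431\right) + 7458\right)} = \sqrt{-9662 + \left(\left(\left(\frac{3}{2} + \frac{17}{2}\right) - 6431\right) + 7458\right)} = \sqrt{-9662 + \left(\left(10 - 6431\right) + 7458\right)} = \sqrt{-9662 + \left(-6421 + 7458\right)} = \sqrt{-9662 + 1037} = \sqrt{-8625} = 5 i \sqrt{345} \approx 92.871 i$)
$G{\left(\left(12 + 41\right) \left(62 - -80\right),H \right)} - n = -167 - 5 i \sqrt{345}$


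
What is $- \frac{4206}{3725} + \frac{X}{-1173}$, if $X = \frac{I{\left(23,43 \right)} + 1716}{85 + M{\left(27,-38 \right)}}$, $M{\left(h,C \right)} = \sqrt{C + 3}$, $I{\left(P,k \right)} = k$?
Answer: $\frac{- 4933638 \sqrt{35} + 425911505 i}{4369425 \left(\sqrt{35} - 85 i\right)} \approx -1.1467 + 0.001222 i$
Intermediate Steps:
$M{\left(h,C \right)} = \sqrt{3 + C}$
$X = \frac{1759}{85 + i \sqrt{35}}$ ($X = \frac{43 + 1716}{85 + \sqrt{3 - 38}} = \frac{1759}{85 + \sqrt{-35}} = \frac{1759}{85 + i \sqrt{35}} \approx 20.594 - 1.4334 i$)
$- \frac{4206}{3725} + \frac{X}{-1173} = - \frac{4206}{3725} + \frac{\frac{29903}{1452} - \frac{1759 i \sqrt{35}}{7260}}{-1173} = \left(-4206\right) \frac{1}{3725} + \left(\frac{29903}{1452} - \frac{1759 i \sqrt{35}}{7260}\right) \left(- \frac{1}{1173}\right) = - \frac{4206}{3725} - \left(\frac{1759}{100188} - \frac{1759 i \sqrt{35}}{8515980}\right) = - \frac{427943003}{373200300} + \frac{1759 i \sqrt{35}}{8515980}$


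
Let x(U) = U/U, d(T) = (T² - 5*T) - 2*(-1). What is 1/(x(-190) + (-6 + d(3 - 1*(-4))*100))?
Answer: 1/1595 ≈ 0.00062696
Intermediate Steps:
d(T) = 2 + T² - 5*T (d(T) = (T² - 5*T) + 2 = 2 + T² - 5*T)
x(U) = 1
1/(x(-190) + (-6 + d(3 - 1*(-4))*100)) = 1/(1 + (-6 + (2 + (3 - 1*(-4))² - 5*(3 - 1*(-4)))*100)) = 1/(1 + (-6 + (2 + (3 + 4)² - 5*(3 + 4))*100)) = 1/(1 + (-6 + (2 + 7² - 5*7)*100)) = 1/(1 + (-6 + (2 + 49 - 35)*100)) = 1/(1 + (-6 + 16*100)) = 1/(1 + (-6 + 1600)) = 1/(1 + 1594) = 1/1595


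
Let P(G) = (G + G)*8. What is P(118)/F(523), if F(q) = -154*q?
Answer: -944/40271 ≈ -0.023441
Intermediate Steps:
P(G) = 16*G (P(G) = (2*G)*8 = 16*G)
P(118)/F(523) = (16*118)/((-154*523)) = 1888/(-80542) = 1888*(-1/80542) = -944/40271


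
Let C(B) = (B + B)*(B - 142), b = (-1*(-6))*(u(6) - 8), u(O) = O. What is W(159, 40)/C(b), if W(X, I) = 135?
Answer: 45/1232 ≈ 0.036526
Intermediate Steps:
b = -12 (b = (-1*(-6))*(6 - 8) = 6*(-2) = -12)
C(B) = 2*B*(-142 + B) (C(B) = (2*B)*(-142 + B) = 2*B*(-142 + B))
W(159, 40)/C(b) = 135/((2*(-12)*(-142 - 12))) = 135/((2*(-12)*(-154))) = 135/3696 = 135*(1/3696) = 45/1232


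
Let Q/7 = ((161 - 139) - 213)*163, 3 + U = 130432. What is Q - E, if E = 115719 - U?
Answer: -203221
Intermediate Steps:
U = 130429 (U = -3 + 130432 = 130429)
Q = -217931 (Q = 7*(((161 - 139) - 213)*163) = 7*((22 - 213)*163) = 7*(-191*163) = 7*(-31133) = -217931)
E = -14710 (E = 115719 - 1*130429 = 115719 - 130429 = -14710)
Q - E = -217931 - 1*(-14710) = -217931 + 14710 = -203221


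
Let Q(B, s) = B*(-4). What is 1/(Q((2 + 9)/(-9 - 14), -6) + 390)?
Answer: 23/9014 ≈ 0.0025516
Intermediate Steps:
Q(B, s) = -4*B
1/(Q((2 + 9)/(-9 - 14), -6) + 390) = 1/(-4*(2 + 9)/(-9 - 14) + 390) = 1/(-44/(-23) + 390) = 1/(-44*(-1)/23 + 390) = 1/(-4*(-11/23) + 390) = 1/(44/23 + 390) = 1/(9014/23) = 23/9014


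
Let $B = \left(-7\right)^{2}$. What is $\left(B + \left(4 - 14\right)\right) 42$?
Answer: $1638$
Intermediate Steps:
$B = 49$
$\left(B + \left(4 - 14\right)\right) 42 = \left(49 + \left(4 - 14\right)\right) 42 = \left(49 - 10\right) 42 = 39 \cdot 42 = 1638$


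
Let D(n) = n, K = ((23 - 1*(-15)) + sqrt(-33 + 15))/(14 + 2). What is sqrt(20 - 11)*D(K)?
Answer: 57/8 + 9*I*sqrt(2)/16 ≈ 7.125 + 0.7955*I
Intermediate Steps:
K = 19/8 + 3*I*sqrt(2)/16 (K = ((23 + 15) + sqrt(-18))/16 = (38 + 3*I*sqrt(2))*(1/16) = 19/8 + 3*I*sqrt(2)/16 ≈ 2.375 + 0.26516*I)
sqrt(20 - 11)*D(K) = sqrt(20 - 11)*(19/8 + 3*I*sqrt(2)/16) = sqrt(9)*(19/8 + 3*I*sqrt(2)/16) = 3*(19/8 + 3*I*sqrt(2)/16) = 57/8 + 9*I*sqrt(2)/16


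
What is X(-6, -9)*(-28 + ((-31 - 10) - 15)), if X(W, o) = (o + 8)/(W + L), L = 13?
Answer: 12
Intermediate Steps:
X(W, o) = (8 + o)/(13 + W) (X(W, o) = (o + 8)/(W + 13) = (8 + o)/(13 + W))
X(-6, -9)*(-28 + ((-31 - 10) - 15)) = ((8 - 9)/(13 - 6))*(-28 + ((-31 - 10) - 15)) = (-1/7)*(-28 + (-41 - 15)) = ((1/7)*(-1))*(-28 - 56) = -1/7*(-84) = 12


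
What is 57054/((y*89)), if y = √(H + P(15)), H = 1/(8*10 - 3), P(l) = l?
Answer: 28527*√77/1513 ≈ 165.45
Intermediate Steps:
H = 1/77 (H = 1/(80 - 3) = 1/77 ≈ 0.012987)
y = 34*√77/77 (y = √(1/77 + 15) = √(1156/77) = 34*√77/77 ≈ 3.8747)
57054/((y*89)) = 57054/(((34*√77/77)*89)) = 57054/((3026*√77/77)) = 57054*(√77/3026) = 28527*√77/1513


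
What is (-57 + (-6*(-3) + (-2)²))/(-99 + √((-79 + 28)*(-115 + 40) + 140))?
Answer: 3465/5836 + 35*√3965/5836 ≈ 0.97136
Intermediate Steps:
(-57 + (-6*(-3) + (-2)²))/(-99 + √((-79 + 28)*(-115 + 40) + 140)) = (-57 + (18 + 4))/(-99 + √(-51*(-75) + 140)) = (-57 + 22)/(-99 + √(3825 + 140)) = -35/(-99 + √3965)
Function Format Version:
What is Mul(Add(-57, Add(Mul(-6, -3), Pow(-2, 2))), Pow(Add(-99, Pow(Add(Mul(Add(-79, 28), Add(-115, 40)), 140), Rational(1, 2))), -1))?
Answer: Add(Rational(3465, 5836), Mul(Rational(35, 5836), Pow(3965, Rational(1, 2)))) ≈ 0.97136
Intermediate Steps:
Mul(Add(-57, Add(Mul(-6, -3), Pow(-2, 2))), Pow(Add(-99, Pow(Add(Mul(Add(-79, 28), Add(-115, 40)), 140), Rational(1, 2))), -1)) = Mul(Add(-57, Add(18, 4)), Pow(Add(-99, Pow(Add(Mul(-51, -75), 140), Rational(1, 2))), -1)) = Mul(Add(-57, 22), Pow(Add(-99, Pow(Add(3825, 140), Rational(1, 2))), -1)) = Mul(-35, Pow(Add(-99, Pow(3965, Rational(1, 2))), -1))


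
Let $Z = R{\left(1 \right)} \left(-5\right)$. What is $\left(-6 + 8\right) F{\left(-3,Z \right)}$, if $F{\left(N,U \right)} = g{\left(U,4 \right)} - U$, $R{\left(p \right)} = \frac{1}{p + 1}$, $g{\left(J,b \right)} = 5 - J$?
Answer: $20$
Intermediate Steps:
$R{\left(p \right)} = \frac{1}{1 + p}$
$Z = - \frac{5}{2}$ ($Z = \frac{1}{1 + 1} \left(-5\right) = \frac{1}{2} \left(-5\right) = - \frac{5}{2} \approx -2.5$)
$F{\left(N,U \right)} = 5 - 2 U$ ($F{\left(N,U \right)} = \left(5 - U\right) - U = 5 - 2 U$)
$\left(-6 + 8\right) F{\left(-3,Z \right)} = \left(-6 + 8\right) \left(5 - -5\right) = 2 \left(5 + 5\right) = 2 \cdot 10 = 20$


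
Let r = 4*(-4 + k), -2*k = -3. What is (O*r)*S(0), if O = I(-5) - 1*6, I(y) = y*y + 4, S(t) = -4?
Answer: 920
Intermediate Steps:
k = 3/2 (k = -½*(-3) = 3/2 ≈ 1.5000)
I(y) = 4 + y² (I(y) = y² + 4 = 4 + y²)
O = 23 (O = (4 + (-5)²) - 1*6 = (4 + 25) - 6 = 29 - 6 = 23)
r = -10 (r = 4*(-4 + 3/2) = 4*(-5/2) = -10)
(O*r)*S(0) = (23*(-10))*(-4) = -230*(-4) = 920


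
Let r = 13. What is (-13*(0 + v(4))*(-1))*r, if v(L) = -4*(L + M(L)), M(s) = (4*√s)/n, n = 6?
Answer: -10816/3 ≈ -3605.3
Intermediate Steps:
M(s) = 2*√s/3 (M(s) = (4*√s)/6 = (4*√s)*(⅙) = 2*√s/3)
v(L) = -4*L - 8*√L/3 (v(L) = -4*(L + 2*√L/3) = -4*L - 8*√L/3)
(-13*(0 + v(4))*(-1))*r = -13*(0 + (-4*4 - 8*√4/3))*(-1)*13 = -13*(0 + (-16 - 8/3*2))*(-1)*13 = -13*(0 + (-16 - 16/3))*(-1)*13 = -13*(0 - 64/3)*(-1)*13 = -(-832)*(-1)/3*13 = -13*64/3*13 = -832/3*13 = -10816/3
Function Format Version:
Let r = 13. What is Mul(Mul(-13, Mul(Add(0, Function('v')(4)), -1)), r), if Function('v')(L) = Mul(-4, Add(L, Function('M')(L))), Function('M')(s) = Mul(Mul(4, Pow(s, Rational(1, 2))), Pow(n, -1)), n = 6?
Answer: Rational(-10816, 3) ≈ -3605.3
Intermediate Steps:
Function('M')(s) = Mul(Rational(2, 3), Pow(s, Rational(1, 2))) (Function('M')(s) = Mul(Mul(4, Pow(s, Rational(1, 2))), Pow(6, -1)) = Mul(Mul(4, Pow(s, Rational(1, 2))), Rational(1, 6)) = Mul(Rational(2, 3), Pow(s, Rational(1, 2))))
Function('v')(L) = Add(Mul(-4, L), Mul(Rational(-8, 3), Pow(L, Rational(1, 2)))) (Function('v')(L) = Mul(-4, Add(L, Mul(Rational(2, 3), Pow(L, Rational(1, 2))))) = Add(Mul(-4, L), Mul(Rational(-8, 3), Pow(L, Rational(1, 2)))))
Mul(Mul(-13, Mul(Add(0, Function('v')(4)), -1)), r) = Mul(Mul(-13, Mul(Add(0, Add(Mul(-4, 4), Mul(Rational(-8, 3), Pow(4, Rational(1, 2))))), -1)), 13) = Mul(Mul(-13, Mul(Add(0, Add(-16, Mul(Rational(-8, 3), 2))), -1)), 13) = Mul(Mul(-13, Mul(Add(0, Add(-16, Rational(-16, 3))), -1)), 13) = Mul(Mul(-13, Mul(Add(0, Rational(-64, 3)), -1)), 13) = Mul(Mul(-13, Mul(Rational(-64, 3), -1)), 13) = Mul(Mul(-13, Rational(64, 3)), 13) = Mul(Rational(-832, 3), 13) = Rational(-10816, 3)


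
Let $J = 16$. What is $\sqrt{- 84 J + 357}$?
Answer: $i \sqrt{987} \approx 31.417 i$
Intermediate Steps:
$\sqrt{- 84 J + 357} = \sqrt{\left(-84\right) 16 + 357} = \sqrt{-1344 + 357} = \sqrt{-987} = i \sqrt{987}$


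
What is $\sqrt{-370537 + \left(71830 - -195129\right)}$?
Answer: $i \sqrt{103578} \approx 321.84 i$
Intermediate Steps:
$\sqrt{-370537 + \left(71830 - -195129\right)} = \sqrt{-370537 + \left(71830 + 195129\right)} = \sqrt{-370537 + 266959} = \sqrt{-103578} = i \sqrt{103578}$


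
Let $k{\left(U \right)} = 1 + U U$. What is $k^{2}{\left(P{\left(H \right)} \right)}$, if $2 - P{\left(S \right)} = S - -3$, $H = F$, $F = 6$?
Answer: $2500$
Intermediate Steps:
$H = 6$
$P{\left(S \right)} = -1 - S$ ($P{\left(S \right)} = 2 - \left(S - -3\right) = 2 - \left(S + 3\right) = 2 - \left(3 + S\right) = -1 - S$)
$k{\left(U \right)} = 1 + U^{2}$
$k^{2}{\left(P{\left(H \right)} \right)} = \left(1 + \left(-1 - 6\right)^{2}\right)^{2} = \left(1 + \left(-7\right)^{2}\right)^{2} = \left(1 + 49\right)^{2} = 50^{2} = 2500$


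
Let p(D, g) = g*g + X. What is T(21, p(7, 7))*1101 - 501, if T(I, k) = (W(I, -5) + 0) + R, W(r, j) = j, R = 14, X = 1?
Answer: 9408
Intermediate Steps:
p(D, g) = 1 + g² (p(D, g) = g*g + 1 = g² + 1 = 1 + g²)
T(I, k) = 9 (T(I, k) = (-5 + 0) + 14 = -5 + 14 = 9)
T(21, p(7, 7))*1101 - 501 = 9*1101 - 501 = 9909 - 501 = 9408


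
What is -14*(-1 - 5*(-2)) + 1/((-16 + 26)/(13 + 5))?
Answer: -621/5 ≈ -124.20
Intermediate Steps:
-14*(-1 - 5*(-2)) + 1/((-16 + 26)/(13 + 5)) = -14*(-1 + 10) + 1/(10/18) = -14*9 + 1/(10*(1/18)) = -126 + 1/(5/9) = -126 + 9/5 = -621/5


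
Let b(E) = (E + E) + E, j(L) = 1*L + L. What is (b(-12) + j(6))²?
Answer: 576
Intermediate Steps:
j(L) = 2*L (j(L) = L + L = 2*L)
b(E) = 3*E (b(E) = 2*E + E = 3*E)
(b(-12) + j(6))² = (3*(-12) + 2*6)² = (-36 + 12)² = (-24)² = 576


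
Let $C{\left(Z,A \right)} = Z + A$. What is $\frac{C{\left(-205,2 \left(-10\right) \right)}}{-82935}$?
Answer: $\frac{5}{1843} \approx 0.002713$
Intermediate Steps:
$C{\left(Z,A \right)} = A + Z$
$\frac{C{\left(-205,2 \left(-10\right) \right)}}{-82935} = \frac{2 \left(-10\right) - 205}{-82935} = \left(-20 - 205\right) \left(- \frac{1}{82935}\right) = \left(-225\right) \left(- \frac{1}{82935}\right) = \frac{5}{1843}$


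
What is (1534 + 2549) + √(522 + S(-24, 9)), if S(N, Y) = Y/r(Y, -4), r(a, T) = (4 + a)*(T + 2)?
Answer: 4083 + 3*√39182/26 ≈ 4105.8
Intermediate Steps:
r(a, T) = (2 + T)*(4 + a) (r(a, T) = (4 + a)*(2 + T) = (2 + T)*(4 + a))
S(N, Y) = Y/(-8 - 2*Y) (S(N, Y) = Y/(8 + 2*Y + 4*(-4) - 4*Y) = Y/(8 + 2*Y - 16 - 4*Y) = Y/(-8 - 2*Y))
(1534 + 2549) + √(522 + S(-24, 9)) = (1534 + 2549) + √(522 - 1*9/(8 + 2*9)) = 4083 + √(522 - 1*9/(8 + 18)) = 4083 + √(522 - 1*9/26) = 4083 + √(522 - 1*9*1/26) = 4083 + √(522 - 9/26) = 4083 + √(13563/26) = 4083 + 3*√39182/26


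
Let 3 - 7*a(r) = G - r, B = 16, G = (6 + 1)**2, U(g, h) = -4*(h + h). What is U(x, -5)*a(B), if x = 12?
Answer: -1200/7 ≈ -171.43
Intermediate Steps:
U(g, h) = -8*h
G = 49 (G = 7**2 = 49)
a(r) = -46/7 + r/7 (a(r) = 3/7 - (49 - r)/7 = 3/7 + (-7 + r/7) = -46/7 + r/7)
U(x, -5)*a(B) = (-8*(-5))*(-46/7 + (1/7)*16) = 40*(-46/7 + 16/7) = 40*(-30/7) = -1200/7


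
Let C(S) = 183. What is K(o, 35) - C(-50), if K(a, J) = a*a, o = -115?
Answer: 13042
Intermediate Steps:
K(a, J) = a²
K(o, 35) - C(-50) = (-115)² - 1*183 = 13225 - 183 = 13042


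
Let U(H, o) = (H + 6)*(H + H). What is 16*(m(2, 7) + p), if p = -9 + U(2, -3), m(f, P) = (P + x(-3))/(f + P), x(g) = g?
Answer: 3376/9 ≈ 375.11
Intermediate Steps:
U(H, o) = 2*H*(6 + H) (U(H, o) = (6 + H)*(2*H) = 2*H*(6 + H))
m(f, P) = (-3 + P)/(P + f) (m(f, P) = (P - 3)/(f + P) = (-3 + P)/(P + f))
p = 23 (p = -9 + 2*2*(6 + 2) = -9 + 2*2*8 = -9 + 32 = 23)
16*(m(2, 7) + p) = 16*((-3 + 7)/(7 + 2) + 23) = 16*(4/9 + 23) = 16*(211/9) = 3376/9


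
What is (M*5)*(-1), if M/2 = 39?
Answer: -390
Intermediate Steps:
M = 78 (M = 2*39 = 78)
(M*5)*(-1) = (78*5)*(-1) = 390*(-1) = -390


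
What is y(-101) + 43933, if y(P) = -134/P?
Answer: 4437367/101 ≈ 43934.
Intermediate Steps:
y(-101) + 43933 = -134/(-101) + 43933 = -134*(-1/101) + 43933 = 134/101 + 43933 = 4437367/101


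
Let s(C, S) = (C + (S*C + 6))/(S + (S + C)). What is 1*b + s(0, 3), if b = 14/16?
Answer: 15/8 ≈ 1.8750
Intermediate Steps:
s(C, S) = (6 + C + C*S)/(C + 2*S) (s(C, S) = (C + (C*S + 6))/(S + (C + S)) = (C + (6 + C*S))/(C + 2*S) = (6 + C + C*S)/(C + 2*S))
b = 7/8 (b = 14*(1/16) = 7/8 ≈ 0.87500)
1*b + s(0, 3) = 1*(7/8) + (6 + 0 + 0*3)/(0 + 2*3) = 7/8 + (6 + 0 + 0)/(0 + 6) = 7/8 + 6/6 = 7/8 + (1/6)*6 = 7/8 + 1 = 15/8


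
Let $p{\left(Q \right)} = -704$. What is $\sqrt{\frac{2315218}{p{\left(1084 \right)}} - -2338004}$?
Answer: $\frac{3 \sqrt{2008892842}}{88} \approx 1528.0$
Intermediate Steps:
$\sqrt{\frac{2315218}{p{\left(1084 \right)}} - -2338004} = \sqrt{\frac{2315218}{-704} - -2338004} = \sqrt{2315218 \left(- \frac{1}{704}\right) + 2338004} = \sqrt{- \frac{1157609}{352} + 2338004} = \sqrt{\frac{821819799}{352}} = \frac{3 \sqrt{2008892842}}{88}$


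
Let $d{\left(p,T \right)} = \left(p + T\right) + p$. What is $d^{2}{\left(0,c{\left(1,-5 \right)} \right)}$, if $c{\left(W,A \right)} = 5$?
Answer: $25$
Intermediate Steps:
$d{\left(p,T \right)} = T + 2 p$ ($d{\left(p,T \right)} = \left(T + p\right) + p = T + 2 p$)
$d^{2}{\left(0,c{\left(1,-5 \right)} \right)} = \left(5 + 2 \cdot 0\right)^{2} = \left(5 + 0\right)^{2} = 5^{2} = 25$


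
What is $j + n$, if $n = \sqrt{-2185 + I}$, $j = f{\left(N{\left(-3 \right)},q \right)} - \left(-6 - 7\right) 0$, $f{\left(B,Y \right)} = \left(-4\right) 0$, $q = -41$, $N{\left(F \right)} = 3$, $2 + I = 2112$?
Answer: $5 i \sqrt{3} \approx 8.6602 i$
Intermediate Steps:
$I = 2110$ ($I = -2 + 2112 = 2110$)
$f{\left(B,Y \right)} = 0$
$j = 0$ ($j = 0 - \left(-6 - 7\right) 0 = 0 - \left(-13\right) 0 = 0 - 0 = 0 + 0 = 0$)
$n = 5 i \sqrt{3}$ ($n = \sqrt{-2185 + 2110} = \sqrt{-75} = 5 i \sqrt{3} \approx 8.6602 i$)
$j + n = 0 + 5 i \sqrt{3} = 5 i \sqrt{3}$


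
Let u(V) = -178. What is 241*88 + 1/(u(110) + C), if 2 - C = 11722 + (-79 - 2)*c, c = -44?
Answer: 327918095/15462 ≈ 21208.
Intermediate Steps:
C = -15284 (C = 2 - (11722 + (-79 - 2)*(-44)) = 2 - (11722 - 81*(-44)) = 2 - (11722 + 3564) = 2 - 1*15286 = 2 - 15286 = -15284)
241*88 + 1/(u(110) + C) = 241*88 + 1/(-178 - 15284) = 21208 + 1/(-15462) = 21208 - 1/15462 = 327918095/15462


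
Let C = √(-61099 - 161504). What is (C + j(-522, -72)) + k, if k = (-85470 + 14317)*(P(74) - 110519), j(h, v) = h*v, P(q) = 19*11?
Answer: 7848925014 + I*√222603 ≈ 7.8489e+9 + 471.81*I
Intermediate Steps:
P(q) = 209
k = 7848887430 (k = (-85470 + 14317)*(209 - 110519) = -71153*(-110310) = 7848887430)
C = I*√222603 (C = √(-222603) = I*√222603 ≈ 471.81*I)
(C + j(-522, -72)) + k = (I*√222603 - 522*(-72)) + 7848887430 = (I*√222603 + 37584) + 7848887430 = (37584 + I*√222603) + 7848887430 = 7848925014 + I*√222603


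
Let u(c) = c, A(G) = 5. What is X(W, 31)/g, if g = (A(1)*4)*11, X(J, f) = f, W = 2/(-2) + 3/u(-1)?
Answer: 31/220 ≈ 0.14091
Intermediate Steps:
W = -4 (W = 2/(-2) + 3/(-1) = 2*(-½) + 3*(-1) = -1 - 3 = -4)
g = 220 (g = (5*4)*11 = 20*11 = 220)
X(W, 31)/g = 31/220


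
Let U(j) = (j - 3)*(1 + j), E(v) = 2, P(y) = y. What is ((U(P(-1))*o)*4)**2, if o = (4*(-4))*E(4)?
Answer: 0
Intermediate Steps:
U(j) = (1 + j)*(-3 + j) (U(j) = (-3 + j)*(1 + j) = (1 + j)*(-3 + j))
o = -32 (o = (4*(-4))*2 = -16*2 = -32)
((U(P(-1))*o)*4)**2 = (((-3 + (-1)**2 - 2*(-1))*(-32))*4)**2 = (((-3 + 1 + 2)*(-32))*4)**2 = ((0*(-32))*4)**2 = (0*4)**2 = 0**2 = 0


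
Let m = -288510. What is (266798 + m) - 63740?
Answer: -85452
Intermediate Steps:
(266798 + m) - 63740 = (266798 - 288510) - 63740 = -21712 - 63740 = -85452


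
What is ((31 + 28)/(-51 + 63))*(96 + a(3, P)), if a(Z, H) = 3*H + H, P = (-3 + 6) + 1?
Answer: 1652/3 ≈ 550.67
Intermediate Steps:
P = 4 (P = 3 + 1 = 4)
a(Z, H) = 4*H
((31 + 28)/(-51 + 63))*(96 + a(3, P)) = ((31 + 28)/(-51 + 63))*(96 + 4*4) = (59/12)*(96 + 16) = (59*(1/12))*112 = (59/12)*112 = 1652/3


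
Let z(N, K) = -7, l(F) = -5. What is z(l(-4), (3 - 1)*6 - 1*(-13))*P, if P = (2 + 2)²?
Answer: -112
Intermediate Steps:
P = 16 (P = 4² = 16)
z(l(-4), (3 - 1)*6 - 1*(-13))*P = -7*16 = -112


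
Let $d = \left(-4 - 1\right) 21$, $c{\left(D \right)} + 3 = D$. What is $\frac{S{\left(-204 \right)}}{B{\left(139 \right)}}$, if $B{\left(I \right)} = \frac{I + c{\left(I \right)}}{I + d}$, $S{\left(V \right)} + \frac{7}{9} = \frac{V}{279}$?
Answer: $- \frac{14314}{76725} \approx -0.18656$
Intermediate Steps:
$c{\left(D \right)} = -3 + D$
$S{\left(V \right)} = - \frac{7}{9} + \frac{V}{279}$
$d = -105$ ($d = \left(-5\right) 21 = -105$)
$B{\left(I \right)} = \frac{-3 + 2 I}{-105 + I}$ ($B{\left(I \right)} = \frac{I + \left(-3 + I\right)}{I - 105} = \frac{-3 + 2 I}{-105 + I}$)
$\frac{S{\left(-204 \right)}}{B{\left(139 \right)}} = \frac{- \frac{7}{9} + \frac{1}{279} \left(-204\right)}{\frac{1}{-105 + 139} \left(-3 + 2 \cdot 139\right)} = \frac{- \frac{7}{9} - \frac{68}{93}}{\frac{1}{34} \left(-3 + 278\right)} = - \frac{421}{279 \cdot \frac{1}{34} \cdot 275} = - \frac{421}{279 \cdot \frac{275}{34}} = \left(- \frac{421}{279}\right) \frac{34}{275} = - \frac{14314}{76725}$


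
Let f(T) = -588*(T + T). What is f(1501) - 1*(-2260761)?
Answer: 495585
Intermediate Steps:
f(T) = -1176*T
f(1501) - 1*(-2260761) = -1176*1501 - 1*(-2260761) = -1765176 + 2260761 = 495585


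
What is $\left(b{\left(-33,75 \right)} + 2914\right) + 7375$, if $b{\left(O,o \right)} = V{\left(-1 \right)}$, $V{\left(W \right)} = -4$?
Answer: $10285$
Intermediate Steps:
$b{\left(O,o \right)} = -4$
$\left(b{\left(-33,75 \right)} + 2914\right) + 7375 = \left(-4 + 2914\right) + 7375 = 2910 + 7375 = 10285$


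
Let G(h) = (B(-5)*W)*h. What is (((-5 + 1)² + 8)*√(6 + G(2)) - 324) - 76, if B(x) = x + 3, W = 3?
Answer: -400 + 24*I*√6 ≈ -400.0 + 58.788*I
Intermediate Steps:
B(x) = 3 + x
G(h) = -6*h (G(h) = ((3 - 5)*3)*h = (-2*3)*h = -6*h)
(((-5 + 1)² + 8)*√(6 + G(2)) - 324) - 76 = (((-5 + 1)² + 8)*√(6 - 6*2) - 324) - 76 = (((-4)² + 8)*√(6 - 12) - 324) - 76 = ((16 + 8)*√(-6) - 324) - 76 = (24*(I*√6) - 324) - 76 = (24*I*√6 - 324) - 76 = (-324 + 24*I*√6) - 76 = -400 + 24*I*√6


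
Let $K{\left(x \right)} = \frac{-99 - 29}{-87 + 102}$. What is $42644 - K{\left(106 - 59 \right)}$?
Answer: $\frac{639788}{15} \approx 42653.0$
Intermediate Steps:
$K{\left(x \right)} = - \frac{128}{15}$
$42644 - K{\left(106 - 59 \right)} = 42644 - - \frac{128}{15} = 42644 + \frac{128}{15} = \frac{639788}{15}$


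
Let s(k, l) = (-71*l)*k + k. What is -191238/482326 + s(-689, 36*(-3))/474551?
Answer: -1319667155452/114444142813 ≈ -11.531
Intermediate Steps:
s(k, l) = k - 71*k*l (s(k, l) = -71*k*l + k = k - 71*k*l)
-191238/482326 + s(-689, 36*(-3))/474551 = -191238/482326 - 689*(1 - 2556*(-3))/474551 = -191238*1/482326 - 689*(1 - 71*(-108))*(1/474551) = -95619/241163 - 689*(1 + 7668)*(1/474551) = -95619/241163 - 689*7669*(1/474551) = -95619/241163 - 5283941*1/474551 = -95619/241163 - 5283941/474551 = -1319667155452/114444142813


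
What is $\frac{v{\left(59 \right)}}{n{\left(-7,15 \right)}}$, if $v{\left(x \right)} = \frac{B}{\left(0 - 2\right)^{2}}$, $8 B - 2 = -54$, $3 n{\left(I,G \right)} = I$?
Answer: $\frac{39}{56} \approx 0.69643$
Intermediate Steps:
$n{\left(I,G \right)} = \frac{I}{3}$
$B = - \frac{13}{2}$ ($B = \frac{1}{4} + \frac{1}{8} \left(-54\right) = \frac{1}{4} - \frac{27}{4} = - \frac{13}{2} \approx -6.5$)
$v{\left(x \right)} = - \frac{13}{8}$ ($v{\left(x \right)} = - \frac{13}{2 \left(0 - 2\right)^{2}} = - \frac{13}{2 \left(-2\right)^{2}} = - \frac{13}{2 \cdot 4} = \left(- \frac{13}{2}\right) \frac{1}{4} = - \frac{13}{8}$)
$\frac{v{\left(59 \right)}}{n{\left(-7,15 \right)}} = - \frac{13}{8 \cdot \frac{1}{3} \left(-7\right)} = - \frac{13}{8 \left(- \frac{7}{3}\right)} = \left(- \frac{13}{8}\right) \left(- \frac{3}{7}\right) = \frac{39}{56}$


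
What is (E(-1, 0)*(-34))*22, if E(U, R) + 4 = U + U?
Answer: 4488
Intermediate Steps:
E(U, R) = -4 + 2*U (E(U, R) = -4 + (U + U) = -4 + 2*U)
(E(-1, 0)*(-34))*22 = ((-4 + 2*(-1))*(-34))*22 = ((-4 - 2)*(-34))*22 = -6*(-34)*22 = 204*22 = 4488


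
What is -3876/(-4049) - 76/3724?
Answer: 185875/198401 ≈ 0.93686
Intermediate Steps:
-3876/(-4049) - 76/3724 = -3876*(-1/4049) - 76*1/3724 = 3876/4049 - 1/49 = 185875/198401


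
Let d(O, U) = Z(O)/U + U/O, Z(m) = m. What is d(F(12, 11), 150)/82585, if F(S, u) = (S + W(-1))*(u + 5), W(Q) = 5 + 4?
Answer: 3761/115619000 ≈ 3.2529e-5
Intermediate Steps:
W(Q) = 9
F(S, u) = (5 + u)*(9 + S) (F(S, u) = (S + 9)*(u + 5) = (9 + S)*(5 + u) = (5 + u)*(9 + S))
d(O, U) = O/U + U/O
d(F(12, 11), 150)/82585 = ((45 + 5*12 + 9*11 + 12*11)/150 + 150/(45 + 5*12 + 9*11 + 12*11))/82585 = ((45 + 60 + 99 + 132)*(1/150) + 150/(45 + 60 + 99 + 132))*(1/82585) = (336*(1/150) + 150/336)*(1/82585) = (56/25 + 150*(1/336))*(1/82585) = (56/25 + 25/56)*(1/82585) = (3761/1400)*(1/82585) = 3761/115619000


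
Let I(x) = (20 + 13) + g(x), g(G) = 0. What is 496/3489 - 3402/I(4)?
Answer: -3951070/38379 ≈ -102.95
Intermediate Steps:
I(x) = 33 (I(x) = (20 + 13) + 0 = 33 + 0 = 33)
496/3489 - 3402/I(4) = 496/3489 - 3402/33 = 496*(1/3489) - 3402*1/33 = 496/3489 - 1134/11 = -3951070/38379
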